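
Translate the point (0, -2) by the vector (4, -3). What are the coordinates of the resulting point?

Translation by (4, -3) (homogeneous matrix [[1, 0, 4], [0, 1, -3], [0, 0, 1]]):
x' = 0 + 4 = 4
y' = -2 + -3 = -5
Result: (4, -5)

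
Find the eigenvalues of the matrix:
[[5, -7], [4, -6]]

Characteristic equation: det(A - λI) = 0
λ² - (trace)λ + (det) = 0
trace = 5 + -6 = -1, det = (5)(-6) - (-7)(4) = -2
λ² - (-1)λ + (-2) = 0
λ = (-1 ± √((-1)² - 4·(-2))) / 2 = (-1 ± √9) / 2
Solving: λ = -2, 1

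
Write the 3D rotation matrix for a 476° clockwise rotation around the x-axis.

Rotation matrix for clockwise 476° around x-axis:
A clockwise rotation by 476° is a counterclockwise rotation by -476°.
cos(-476°) = -0.4384, sin(-476°) = -0.8988
Result: [[1, 0, 0], [0, -0.4384, 0.8988], [0, -0.8988, -0.4384]]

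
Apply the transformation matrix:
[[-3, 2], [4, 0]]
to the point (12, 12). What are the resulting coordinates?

Matrix multiplication:
[[-3, 2], [4, 0]] × [12, 12]ᵀ
= [(-3)(12) + (2)(12), (4)(12) + (0)(12)]ᵀ
= [-12, 48]ᵀ
Result: (-12, 48)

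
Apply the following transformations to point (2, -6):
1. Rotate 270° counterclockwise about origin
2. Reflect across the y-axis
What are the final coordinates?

Step 1: Rotate 270° → (-6, -2)
Step 2: Reflect across y-axis → (6, -2)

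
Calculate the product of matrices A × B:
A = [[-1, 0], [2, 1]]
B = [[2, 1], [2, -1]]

Matrix multiplication:
C[0][0] = -1×2 + 0×2 = -2
C[0][1] = -1×1 + 0×-1 = -1
C[1][0] = 2×2 + 1×2 = 6
C[1][1] = 2×1 + 1×-1 = 1
Result: [[-2, -1], [6, 1]]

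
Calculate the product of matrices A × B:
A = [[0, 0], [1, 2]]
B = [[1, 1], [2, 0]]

Matrix multiplication:
C[0][0] = 0×1 + 0×2 = 0
C[0][1] = 0×1 + 0×0 = 0
C[1][0] = 1×1 + 2×2 = 5
C[1][1] = 1×1 + 2×0 = 1
Result: [[0, 0], [5, 1]]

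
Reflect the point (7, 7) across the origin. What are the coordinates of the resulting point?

Reflection across origin: (7, 7) → (-7, -7)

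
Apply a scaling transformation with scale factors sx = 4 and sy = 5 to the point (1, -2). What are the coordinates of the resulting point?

Scaling matrix:
[[4, 0], [0, 5]]
Result: (1 × 4, -2 × 5) = (4, -10)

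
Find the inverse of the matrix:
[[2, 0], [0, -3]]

For [[a,b],[c,d]], inverse = (1/det)·[[d,-b],[-c,a]]
det = (2)(-3) - (0)(0) = -6 - 0 = -6
Inverse = (1/-6)·[[-3, 0], [0, 2]]
= [[1/2, 0], [0, -1/3]]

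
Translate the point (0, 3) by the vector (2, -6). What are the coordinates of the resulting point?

Translation by (2, -6) (homogeneous matrix [[1, 0, 2], [0, 1, -6], [0, 0, 1]]):
x' = 0 + 2 = 2
y' = 3 + -6 = -3
Result: (2, -3)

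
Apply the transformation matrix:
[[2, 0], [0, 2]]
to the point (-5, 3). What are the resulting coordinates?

Matrix multiplication:
[[2, 0], [0, 2]] × [-5, 3]ᵀ
= [(2)(-5) + (0)(3), (0)(-5) + (2)(3)]ᵀ
= [-10, 6]ᵀ
Result: (-10, 6)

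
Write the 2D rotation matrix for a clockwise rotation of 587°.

Rotation matrix formula: [[cos θ, -sin θ], [sin θ, cos θ]]
A clockwise rotation by 587° is equivalent to a counterclockwise rotation by -587°.
For θ = -587°:
cos(-587°) = -0.6820
sin(-587°) = 0.7314
Result: [[-0.6820, -0.7314], [0.7314, -0.6820]]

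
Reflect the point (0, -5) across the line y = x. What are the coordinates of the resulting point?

Reflection across line y = x: (0, -5) → (-5, 0)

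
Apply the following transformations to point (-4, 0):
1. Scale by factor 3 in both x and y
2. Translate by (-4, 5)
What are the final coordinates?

Step 1: Scale (-4, 0) by 3 → (-12, 0)
Step 2: Translate by (-4, 5) → (-16, 5)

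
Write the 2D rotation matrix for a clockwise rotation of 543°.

Rotation matrix formula: [[cos θ, -sin θ], [sin θ, cos θ]]
A clockwise rotation by 543° is equivalent to a counterclockwise rotation by -543°.
For θ = -543°:
cos(-543°) = -0.9986
sin(-543°) = 0.0523
Result: [[-0.9986, -0.0523], [0.0523, -0.9986]]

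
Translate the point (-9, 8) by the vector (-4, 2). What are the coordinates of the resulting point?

Translation by (-4, 2) (homogeneous matrix [[1, 0, -4], [0, 1, 2], [0, 0, 1]]):
x' = -9 + -4 = -13
y' = 8 + 2 = 10
Result: (-13, 10)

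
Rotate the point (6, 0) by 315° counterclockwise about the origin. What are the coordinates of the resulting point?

Rotation matrix for 315°: [[cos 315°, -sin 315°], [sin 315°, cos 315°]] ≈ [[0.707107, 0.707107], [-0.707107, 0.707107]]
[[0.707107, 0.707107], [-0.707107, 0.707107]] × [6, 0]ᵀ ≈ [4.2426, -4.2426]ᵀ
Result: (4.2426, -4.2426)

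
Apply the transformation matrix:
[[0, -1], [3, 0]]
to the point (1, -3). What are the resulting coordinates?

Matrix multiplication:
[[0, -1], [3, 0]] × [1, -3]ᵀ
= [(0)(1) + (-1)(-3), (3)(1) + (0)(-3)]ᵀ
= [3, 3]ᵀ
Result: (3, 3)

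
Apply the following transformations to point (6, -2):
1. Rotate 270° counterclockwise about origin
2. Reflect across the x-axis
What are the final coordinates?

Step 1: Rotate 270° → (-2, -6)
Step 2: Reflect across x-axis → (-2, 6)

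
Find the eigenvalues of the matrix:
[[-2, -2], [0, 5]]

Characteristic equation: det(A - λI) = 0
λ² - (trace)λ + (det) = 0
trace = -2 + 5 = 3, det = (-2)(5) - (-2)(0) = -10
λ² - (3)λ + (-10) = 0
λ = (3 ± √((3)² - 4·(-10))) / 2 = (3 ± √49) / 2
Solving: λ = -2, 5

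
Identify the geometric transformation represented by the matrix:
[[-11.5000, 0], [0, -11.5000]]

This matrix represents: uniform scaling by factor -11.5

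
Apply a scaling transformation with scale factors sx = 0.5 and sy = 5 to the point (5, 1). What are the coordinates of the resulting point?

Scaling matrix:
[[0.50, 0], [0, 5]]
Result: (5 × 0.5, 1 × 5) = (2.5, 5)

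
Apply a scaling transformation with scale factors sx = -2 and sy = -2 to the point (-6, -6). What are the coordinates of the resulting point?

Scaling matrix:
[[-2, 0], [0, -2]]
Result: (-6 × -2, -6 × -2) = (12, 12)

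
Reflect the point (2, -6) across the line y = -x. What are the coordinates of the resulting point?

Reflection across line y = -x: (2, -6) → (6, -2)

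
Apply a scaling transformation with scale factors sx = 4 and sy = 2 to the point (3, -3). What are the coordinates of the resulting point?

Scaling matrix:
[[4, 0], [0, 2]]
Result: (3 × 4, -3 × 2) = (12, -6)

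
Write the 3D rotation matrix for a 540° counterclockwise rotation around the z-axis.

Rotation matrix for counterclockwise 540° around z-axis:
cos(540°) = -1, sin(540°) = 0
Result: [[-1, 0, 0], [0, -1, 0], [0, 0, 1]]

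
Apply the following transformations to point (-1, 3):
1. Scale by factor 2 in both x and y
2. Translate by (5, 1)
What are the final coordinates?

Step 1: Scale (-1, 3) by 2 → (-2, 6)
Step 2: Translate by (5, 1) → (3, 7)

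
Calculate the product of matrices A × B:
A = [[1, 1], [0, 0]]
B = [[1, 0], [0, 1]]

Matrix multiplication:
C[0][0] = 1×1 + 1×0 = 1
C[0][1] = 1×0 + 1×1 = 1
C[1][0] = 0×1 + 0×0 = 0
C[1][1] = 0×0 + 0×1 = 0
Result: [[1, 1], [0, 0]]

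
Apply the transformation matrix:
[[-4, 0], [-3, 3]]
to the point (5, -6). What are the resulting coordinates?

Matrix multiplication:
[[-4, 0], [-3, 3]] × [5, -6]ᵀ
= [(-4)(5) + (0)(-6), (-3)(5) + (3)(-6)]ᵀ
= [-20, -33]ᵀ
Result: (-20, -33)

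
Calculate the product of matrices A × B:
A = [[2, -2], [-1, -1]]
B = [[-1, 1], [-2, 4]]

Matrix multiplication:
C[0][0] = 2×-1 + -2×-2 = 2
C[0][1] = 2×1 + -2×4 = -6
C[1][0] = -1×-1 + -1×-2 = 3
C[1][1] = -1×1 + -1×4 = -5
Result: [[2, -6], [3, -5]]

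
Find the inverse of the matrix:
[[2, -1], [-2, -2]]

For [[a,b],[c,d]], inverse = (1/det)·[[d,-b],[-c,a]]
det = (2)(-2) - (-1)(-2) = -4 - 2 = -6
Inverse = (1/-6)·[[-2, 1], [2, 2]]
= [[1/3, -1/6], [-1/3, -1/3]]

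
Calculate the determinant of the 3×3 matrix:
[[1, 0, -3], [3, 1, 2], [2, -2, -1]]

Expansion along first row:
det = 1·det([[1,2],[-2,-1]]) - 0·det([[3,2],[2,-1]]) + -3·det([[3,1],[2,-2]])
    = 1·(1·-1 - 2·-2) - 0·(3·-1 - 2·2) + -3·(3·-2 - 1·2)
    = 1·3 - 0·-7 + -3·-8
    = 3 + 0 + 24 = 27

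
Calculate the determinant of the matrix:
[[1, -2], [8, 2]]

For a 2×2 matrix [[a, b], [c, d]], det = ad - bc
det = (1)(2) - (-2)(8) = 2 - -16 = 18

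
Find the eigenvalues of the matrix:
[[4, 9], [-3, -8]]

Characteristic equation: det(A - λI) = 0
λ² - (trace)λ + (det) = 0
trace = 4 + -8 = -4, det = (4)(-8) - (9)(-3) = -5
λ² - (-4)λ + (-5) = 0
λ = (-4 ± √((-4)² - 4·(-5))) / 2 = (-4 ± √36) / 2
Solving: λ = -5, 1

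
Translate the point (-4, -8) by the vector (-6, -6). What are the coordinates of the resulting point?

Translation by (-6, -6) (homogeneous matrix [[1, 0, -6], [0, 1, -6], [0, 0, 1]]):
x' = -4 + -6 = -10
y' = -8 + -6 = -14
Result: (-10, -14)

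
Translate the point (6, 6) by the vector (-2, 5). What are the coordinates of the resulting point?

Translation by (-2, 5) (homogeneous matrix [[1, 0, -2], [0, 1, 5], [0, 0, 1]]):
x' = 6 + -2 = 4
y' = 6 + 5 = 11
Result: (4, 11)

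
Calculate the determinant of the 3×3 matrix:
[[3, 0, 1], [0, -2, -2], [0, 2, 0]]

Expansion along first row:
det = 3·det([[-2,-2],[2,0]]) - 0·det([[0,-2],[0,0]]) + 1·det([[0,-2],[0,2]])
    = 3·(-2·0 - -2·2) - 0·(0·0 - -2·0) + 1·(0·2 - -2·0)
    = 3·4 - 0·0 + 1·0
    = 12 + 0 + 0 = 12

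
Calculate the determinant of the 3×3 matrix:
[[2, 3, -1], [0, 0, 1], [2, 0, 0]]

Expansion along first row:
det = 2·det([[0,1],[0,0]]) - 3·det([[0,1],[2,0]]) + -1·det([[0,0],[2,0]])
    = 2·(0·0 - 1·0) - 3·(0·0 - 1·2) + -1·(0·0 - 0·2)
    = 2·0 - 3·-2 + -1·0
    = 0 + 6 + 0 = 6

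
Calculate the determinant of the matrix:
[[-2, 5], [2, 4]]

For a 2×2 matrix [[a, b], [c, d]], det = ad - bc
det = (-2)(4) - (5)(2) = -8 - 10 = -18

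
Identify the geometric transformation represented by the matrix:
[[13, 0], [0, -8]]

This matrix represents: non-uniform scaling by sx = 13, sy = -8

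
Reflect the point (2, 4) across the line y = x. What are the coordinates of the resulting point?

Reflection across line y = x: (2, 4) → (4, 2)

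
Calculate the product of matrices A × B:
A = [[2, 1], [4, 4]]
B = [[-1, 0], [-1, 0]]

Matrix multiplication:
C[0][0] = 2×-1 + 1×-1 = -3
C[0][1] = 2×0 + 1×0 = 0
C[1][0] = 4×-1 + 4×-1 = -8
C[1][1] = 4×0 + 4×0 = 0
Result: [[-3, 0], [-8, 0]]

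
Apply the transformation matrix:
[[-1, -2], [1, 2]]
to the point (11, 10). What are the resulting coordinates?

Matrix multiplication:
[[-1, -2], [1, 2]] × [11, 10]ᵀ
= [(-1)(11) + (-2)(10), (1)(11) + (2)(10)]ᵀ
= [-31, 31]ᵀ
Result: (-31, 31)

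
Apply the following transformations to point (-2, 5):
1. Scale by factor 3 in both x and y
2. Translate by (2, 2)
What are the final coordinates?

Step 1: Scale (-2, 5) by 3 → (-6, 15)
Step 2: Translate by (2, 2) → (-4, 17)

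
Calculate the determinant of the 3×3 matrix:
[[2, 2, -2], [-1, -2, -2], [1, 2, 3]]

Expansion along first row:
det = 2·det([[-2,-2],[2,3]]) - 2·det([[-1,-2],[1,3]]) + -2·det([[-1,-2],[1,2]])
    = 2·(-2·3 - -2·2) - 2·(-1·3 - -2·1) + -2·(-1·2 - -2·1)
    = 2·-2 - 2·-1 + -2·0
    = -4 + 2 + 0 = -2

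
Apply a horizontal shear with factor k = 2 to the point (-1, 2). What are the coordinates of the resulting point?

Shear matrix for horizontal shear with factor k = 2:
[[1, 2], [0, 1]]
Result: (-1, 2) → (3, 2)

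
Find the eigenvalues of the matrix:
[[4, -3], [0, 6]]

Characteristic equation: det(A - λI) = 0
λ² - (trace)λ + (det) = 0
trace = 4 + 6 = 10, det = (4)(6) - (-3)(0) = 24
λ² - (10)λ + (24) = 0
λ = (10 ± √((10)² - 4·(24))) / 2 = (10 ± √4) / 2
Solving: λ = 4, 6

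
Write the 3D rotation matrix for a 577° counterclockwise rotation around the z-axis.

Rotation matrix for counterclockwise 577° around z-axis:
cos(577°) = -0.7986, sin(577°) = -0.6018
Result: [[-0.7986, 0.6018, 0], [-0.6018, -0.7986, 0], [0, 0, 1]]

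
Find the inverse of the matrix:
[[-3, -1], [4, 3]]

For [[a,b],[c,d]], inverse = (1/det)·[[d,-b],[-c,a]]
det = (-3)(3) - (-1)(4) = -9 - -4 = -5
Inverse = (1/-5)·[[3, 1], [-4, -3]]
= [[-3/5, -1/5], [4/5, 3/5]]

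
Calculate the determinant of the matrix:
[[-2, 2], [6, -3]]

For a 2×2 matrix [[a, b], [c, d]], det = ad - bc
det = (-2)(-3) - (2)(6) = 6 - 12 = -6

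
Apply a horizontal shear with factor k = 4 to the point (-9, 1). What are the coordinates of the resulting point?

Shear matrix for horizontal shear with factor k = 4:
[[1, 4], [0, 1]]
Result: (-9, 1) → (-5, 1)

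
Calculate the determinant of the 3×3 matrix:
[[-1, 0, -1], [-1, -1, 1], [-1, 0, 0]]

Expansion along first row:
det = -1·det([[-1,1],[0,0]]) - 0·det([[-1,1],[-1,0]]) + -1·det([[-1,-1],[-1,0]])
    = -1·(-1·0 - 1·0) - 0·(-1·0 - 1·-1) + -1·(-1·0 - -1·-1)
    = -1·0 - 0·1 + -1·-1
    = 0 + 0 + 1 = 1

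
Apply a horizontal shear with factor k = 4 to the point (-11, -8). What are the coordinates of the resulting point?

Shear matrix for horizontal shear with factor k = 4:
[[1, 4], [0, 1]]
Result: (-11, -8) → (-43, -8)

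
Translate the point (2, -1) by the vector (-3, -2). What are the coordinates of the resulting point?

Translation by (-3, -2) (homogeneous matrix [[1, 0, -3], [0, 1, -2], [0, 0, 1]]):
x' = 2 + -3 = -1
y' = -1 + -2 = -3
Result: (-1, -3)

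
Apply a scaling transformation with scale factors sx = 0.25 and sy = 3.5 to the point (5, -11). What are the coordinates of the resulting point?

Scaling matrix:
[[0.25, 0], [0, 3.50]]
Result: (5 × 0.25, -11 × 3.5) = (1.25, -38.5)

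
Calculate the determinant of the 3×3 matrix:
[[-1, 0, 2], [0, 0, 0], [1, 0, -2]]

Expansion along first row:
det = -1·det([[0,0],[0,-2]]) - 0·det([[0,0],[1,-2]]) + 2·det([[0,0],[1,0]])
    = -1·(0·-2 - 0·0) - 0·(0·-2 - 0·1) + 2·(0·0 - 0·1)
    = -1·0 - 0·0 + 2·0
    = 0 + 0 + 0 = 0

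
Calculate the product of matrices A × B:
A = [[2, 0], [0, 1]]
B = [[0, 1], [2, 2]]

Matrix multiplication:
C[0][0] = 2×0 + 0×2 = 0
C[0][1] = 2×1 + 0×2 = 2
C[1][0] = 0×0 + 1×2 = 2
C[1][1] = 0×1 + 1×2 = 2
Result: [[0, 2], [2, 2]]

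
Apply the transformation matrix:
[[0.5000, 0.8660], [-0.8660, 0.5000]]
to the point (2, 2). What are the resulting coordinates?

Matrix multiplication:
[[0.5000, 0.8660], [-0.8660, 0.5000]] × [2, 2]ᵀ
= [(0.5000)(2) + (0.8660)(2), (-0.8660)(2) + (0.5000)(2)]ᵀ
= [2.7320, -0.7320]ᵀ
Result: (2.7320, -0.7320)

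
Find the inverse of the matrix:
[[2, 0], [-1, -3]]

For [[a,b],[c,d]], inverse = (1/det)·[[d,-b],[-c,a]]
det = (2)(-3) - (0)(-1) = -6 - 0 = -6
Inverse = (1/-6)·[[-3, 0], [1, 2]]
= [[1/2, 0], [-1/6, -1/3]]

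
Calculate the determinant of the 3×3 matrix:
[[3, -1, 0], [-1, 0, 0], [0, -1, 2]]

Expansion along first row:
det = 3·det([[0,0],[-1,2]]) - -1·det([[-1,0],[0,2]]) + 0·det([[-1,0],[0,-1]])
    = 3·(0·2 - 0·-1) - -1·(-1·2 - 0·0) + 0·(-1·-1 - 0·0)
    = 3·0 - -1·-2 + 0·1
    = 0 + -2 + 0 = -2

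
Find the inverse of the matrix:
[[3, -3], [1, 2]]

For [[a,b],[c,d]], inverse = (1/det)·[[d,-b],[-c,a]]
det = (3)(2) - (-3)(1) = 6 - -3 = 9
Inverse = (1/9)·[[2, 3], [-1, 3]]
= [[2/9, 1/3], [-1/9, 1/3]]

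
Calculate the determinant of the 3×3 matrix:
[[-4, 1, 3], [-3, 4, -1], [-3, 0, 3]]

Expansion along first row:
det = -4·det([[4,-1],[0,3]]) - 1·det([[-3,-1],[-3,3]]) + 3·det([[-3,4],[-3,0]])
    = -4·(4·3 - -1·0) - 1·(-3·3 - -1·-3) + 3·(-3·0 - 4·-3)
    = -4·12 - 1·-12 + 3·12
    = -48 + 12 + 36 = 0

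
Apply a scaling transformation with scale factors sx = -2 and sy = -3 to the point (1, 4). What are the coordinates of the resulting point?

Scaling matrix:
[[-2, 0], [0, -3]]
Result: (1 × -2, 4 × -3) = (-2, -12)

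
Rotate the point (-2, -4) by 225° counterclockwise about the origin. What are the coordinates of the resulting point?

Rotation matrix for 225°: [[cos 225°, -sin 225°], [sin 225°, cos 225°]] ≈ [[-0.707107, 0.707107], [-0.707107, -0.707107]]
[[-0.707107, 0.707107], [-0.707107, -0.707107]] × [-2, -4]ᵀ ≈ [-1.4142, 4.2426]ᵀ
Result: (-1.4142, 4.2426)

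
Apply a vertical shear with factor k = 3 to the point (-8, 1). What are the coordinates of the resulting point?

Shear matrix for vertical shear with factor k = 3:
[[1, 0], [3, 1]]
Result: (-8, 1) → (-8, -23)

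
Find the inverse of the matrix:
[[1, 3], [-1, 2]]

For [[a,b],[c,d]], inverse = (1/det)·[[d,-b],[-c,a]]
det = (1)(2) - (3)(-1) = 2 - -3 = 5
Inverse = (1/5)·[[2, -3], [1, 1]]
= [[2/5, -3/5], [1/5, 1/5]]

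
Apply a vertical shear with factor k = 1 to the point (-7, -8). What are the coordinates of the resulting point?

Shear matrix for vertical shear with factor k = 1:
[[1, 0], [1, 1]]
Result: (-7, -8) → (-7, -15)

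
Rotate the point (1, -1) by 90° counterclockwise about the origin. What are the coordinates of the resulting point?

Rotation matrix for 90°: [[cos 90°, -sin 90°], [sin 90°, cos 90°]] = [[0, -1], [1, 0]]
[[0, -1], [1, 0]] × [1, -1]ᵀ = [1, 1]ᵀ
Result: (1, 1)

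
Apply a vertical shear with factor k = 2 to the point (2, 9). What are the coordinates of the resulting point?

Shear matrix for vertical shear with factor k = 2:
[[1, 0], [2, 1]]
Result: (2, 9) → (2, 13)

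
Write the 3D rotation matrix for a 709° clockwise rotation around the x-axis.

Rotation matrix for clockwise 709° around x-axis:
A clockwise rotation by 709° is a counterclockwise rotation by -709°.
cos(-709°) = 0.9816, sin(-709°) = 0.1908
Result: [[1, 0, 0], [0, 0.9816, -0.1908], [0, 0.1908, 0.9816]]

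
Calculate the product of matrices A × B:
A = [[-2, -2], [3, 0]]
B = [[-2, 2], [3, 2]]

Matrix multiplication:
C[0][0] = -2×-2 + -2×3 = -2
C[0][1] = -2×2 + -2×2 = -8
C[1][0] = 3×-2 + 0×3 = -6
C[1][1] = 3×2 + 0×2 = 6
Result: [[-2, -8], [-6, 6]]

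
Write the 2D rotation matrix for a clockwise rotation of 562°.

Rotation matrix formula: [[cos θ, -sin θ], [sin θ, cos θ]]
A clockwise rotation by 562° is equivalent to a counterclockwise rotation by -562°.
For θ = -562°:
cos(-562°) = -0.9272
sin(-562°) = 0.3746
Result: [[-0.9272, -0.3746], [0.3746, -0.9272]]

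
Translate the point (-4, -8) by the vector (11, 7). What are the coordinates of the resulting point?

Translation by (11, 7) (homogeneous matrix [[1, 0, 11], [0, 1, 7], [0, 0, 1]]):
x' = -4 + 11 = 7
y' = -8 + 7 = -1
Result: (7, -1)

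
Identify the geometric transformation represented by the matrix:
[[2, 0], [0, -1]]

This matrix represents: non-uniform scaling by sx = 2, sy = -1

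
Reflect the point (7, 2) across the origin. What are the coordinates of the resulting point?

Reflection across origin: (7, 2) → (-7, -2)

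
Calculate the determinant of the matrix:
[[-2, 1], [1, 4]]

For a 2×2 matrix [[a, b], [c, d]], det = ad - bc
det = (-2)(4) - (1)(1) = -8 - 1 = -9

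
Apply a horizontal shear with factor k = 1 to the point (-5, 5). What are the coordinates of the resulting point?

Shear matrix for horizontal shear with factor k = 1:
[[1, 1], [0, 1]]
Result: (-5, 5) → (0, 5)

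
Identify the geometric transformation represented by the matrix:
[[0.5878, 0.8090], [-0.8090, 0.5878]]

This matrix represents: rotation by 306° counterclockwise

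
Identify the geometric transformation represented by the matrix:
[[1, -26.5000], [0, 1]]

This matrix represents: horizontal shear with factor -26.5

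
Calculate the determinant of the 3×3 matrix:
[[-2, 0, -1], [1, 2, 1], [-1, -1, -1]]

Expansion along first row:
det = -2·det([[2,1],[-1,-1]]) - 0·det([[1,1],[-1,-1]]) + -1·det([[1,2],[-1,-1]])
    = -2·(2·-1 - 1·-1) - 0·(1·-1 - 1·-1) + -1·(1·-1 - 2·-1)
    = -2·-1 - 0·0 + -1·1
    = 2 + 0 + -1 = 1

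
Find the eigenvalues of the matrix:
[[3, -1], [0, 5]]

Characteristic equation: det(A - λI) = 0
λ² - (trace)λ + (det) = 0
trace = 3 + 5 = 8, det = (3)(5) - (-1)(0) = 15
λ² - (8)λ + (15) = 0
λ = (8 ± √((8)² - 4·(15))) / 2 = (8 ± √4) / 2
Solving: λ = 3, 5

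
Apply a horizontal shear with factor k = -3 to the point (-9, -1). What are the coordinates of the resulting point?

Shear matrix for horizontal shear with factor k = -3:
[[1, -3], [0, 1]]
Result: (-9, -1) → (-6, -1)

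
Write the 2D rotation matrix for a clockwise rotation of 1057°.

Rotation matrix formula: [[cos θ, -sin θ], [sin θ, cos θ]]
A clockwise rotation by 1057° is equivalent to a counterclockwise rotation by -1057°.
For θ = -1057°:
cos(-1057°) = 0.9205
sin(-1057°) = 0.3907
Result: [[0.9205, -0.3907], [0.3907, 0.9205]]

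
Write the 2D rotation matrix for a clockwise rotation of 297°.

Rotation matrix formula: [[cos θ, -sin θ], [sin θ, cos θ]]
A clockwise rotation by 297° is equivalent to a counterclockwise rotation by -297°.
For θ = -297°:
cos(-297°) = 0.4540
sin(-297°) = 0.8910
Result: [[0.4540, -0.8910], [0.8910, 0.4540]]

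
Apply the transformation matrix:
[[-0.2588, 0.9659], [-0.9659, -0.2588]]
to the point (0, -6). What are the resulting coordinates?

Matrix multiplication:
[[-0.2588, 0.9659], [-0.9659, -0.2588]] × [0, -6]ᵀ
= [(-0.2588)(0) + (0.9659)(-6), (-0.9659)(0) + (-0.2588)(-6)]ᵀ
= [-5.7954, 1.5528]ᵀ
Result: (-5.7954, 1.5528)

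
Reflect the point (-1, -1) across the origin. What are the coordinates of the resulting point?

Reflection across origin: (-1, -1) → (1, 1)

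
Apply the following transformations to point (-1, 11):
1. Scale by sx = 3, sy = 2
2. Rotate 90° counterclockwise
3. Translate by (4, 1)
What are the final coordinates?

Step 1: Scale → (-3, 22)
Step 2: Rotate 90° → (-22, -3)
Step 3: Translate → (-18, -2)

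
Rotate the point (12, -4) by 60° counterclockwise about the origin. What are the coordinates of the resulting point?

Rotation matrix for 60°: [[cos 60°, -sin 60°], [sin 60°, cos 60°]] ≈ [[0.500000, -0.866025], [0.866025, 0.500000]]
[[0.500000, -0.866025], [0.866025, 0.500000]] × [12, -4]ᵀ ≈ [9.4641, 8.3923]ᵀ
Result: (9.4641, 8.3923)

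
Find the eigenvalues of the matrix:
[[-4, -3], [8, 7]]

Characteristic equation: det(A - λI) = 0
λ² - (trace)λ + (det) = 0
trace = -4 + 7 = 3, det = (-4)(7) - (-3)(8) = -4
λ² - (3)λ + (-4) = 0
λ = (3 ± √((3)² - 4·(-4))) / 2 = (3 ± √25) / 2
Solving: λ = -1, 4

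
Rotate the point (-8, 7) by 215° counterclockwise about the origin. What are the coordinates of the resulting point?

Rotation matrix for 215°: [[cos 215°, -sin 215°], [sin 215°, cos 215°]] ≈ [[-0.819152, 0.573576], [-0.573576, -0.819152]]
[[-0.819152, 0.573576], [-0.573576, -0.819152]] × [-8, 7]ᵀ ≈ [10.5683, -1.1455]ᵀ
Result: (10.5683, -1.1455)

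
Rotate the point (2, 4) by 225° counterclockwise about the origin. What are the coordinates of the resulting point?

Rotation matrix for 225°: [[cos 225°, -sin 225°], [sin 225°, cos 225°]] ≈ [[-0.707107, 0.707107], [-0.707107, -0.707107]]
[[-0.707107, 0.707107], [-0.707107, -0.707107]] × [2, 4]ᵀ ≈ [1.4142, -4.2426]ᵀ
Result: (1.4142, -4.2426)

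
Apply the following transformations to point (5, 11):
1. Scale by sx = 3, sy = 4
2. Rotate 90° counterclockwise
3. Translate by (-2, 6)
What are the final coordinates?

Step 1: Scale → (15, 44)
Step 2: Rotate 90° → (-44, 15)
Step 3: Translate → (-46, 21)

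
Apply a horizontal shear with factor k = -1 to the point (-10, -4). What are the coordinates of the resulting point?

Shear matrix for horizontal shear with factor k = -1:
[[1, -1], [0, 1]]
Result: (-10, -4) → (-6, -4)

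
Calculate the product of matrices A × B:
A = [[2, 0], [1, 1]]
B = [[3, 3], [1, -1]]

Matrix multiplication:
C[0][0] = 2×3 + 0×1 = 6
C[0][1] = 2×3 + 0×-1 = 6
C[1][0] = 1×3 + 1×1 = 4
C[1][1] = 1×3 + 1×-1 = 2
Result: [[6, 6], [4, 2]]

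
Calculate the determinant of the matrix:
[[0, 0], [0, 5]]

For a 2×2 matrix [[a, b], [c, d]], det = ad - bc
det = (0)(5) - (0)(0) = 0 - 0 = 0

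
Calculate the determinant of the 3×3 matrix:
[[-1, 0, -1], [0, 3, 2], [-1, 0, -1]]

Expansion along first row:
det = -1·det([[3,2],[0,-1]]) - 0·det([[0,2],[-1,-1]]) + -1·det([[0,3],[-1,0]])
    = -1·(3·-1 - 2·0) - 0·(0·-1 - 2·-1) + -1·(0·0 - 3·-1)
    = -1·-3 - 0·2 + -1·3
    = 3 + 0 + -3 = 0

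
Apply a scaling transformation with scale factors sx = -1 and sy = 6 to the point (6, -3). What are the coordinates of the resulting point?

Scaling matrix:
[[-1, 0], [0, 6]]
Result: (6 × -1, -3 × 6) = (-6, -18)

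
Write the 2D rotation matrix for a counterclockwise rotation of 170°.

Rotation matrix formula: [[cos θ, -sin θ], [sin θ, cos θ]]
For θ = 170°:
cos(170°) = -0.9848
sin(170°) = 0.1736
Result: [[-0.9848, -0.1736], [0.1736, -0.9848]]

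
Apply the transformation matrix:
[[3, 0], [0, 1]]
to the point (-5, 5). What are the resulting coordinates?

Matrix multiplication:
[[3, 0], [0, 1]] × [-5, 5]ᵀ
= [(3)(-5) + (0)(5), (0)(-5) + (1)(5)]ᵀ
= [-15, 5]ᵀ
Result: (-15, 5)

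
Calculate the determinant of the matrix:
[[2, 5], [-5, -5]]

For a 2×2 matrix [[a, b], [c, d]], det = ad - bc
det = (2)(-5) - (5)(-5) = -10 - -25 = 15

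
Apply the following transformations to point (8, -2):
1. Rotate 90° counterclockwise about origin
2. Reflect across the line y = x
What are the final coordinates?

Step 1: Rotate 90° → (2, 8)
Step 2: Reflect across line y = x → (8, 2)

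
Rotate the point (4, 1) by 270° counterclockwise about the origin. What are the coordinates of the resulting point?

Rotation matrix for 270°: [[cos 270°, -sin 270°], [sin 270°, cos 270°]] = [[0, 1], [-1, 0]]
[[0, 1], [-1, 0]] × [4, 1]ᵀ = [1, -4]ᵀ
Result: (1, -4)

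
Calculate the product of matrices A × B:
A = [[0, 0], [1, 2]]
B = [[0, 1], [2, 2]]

Matrix multiplication:
C[0][0] = 0×0 + 0×2 = 0
C[0][1] = 0×1 + 0×2 = 0
C[1][0] = 1×0 + 2×2 = 4
C[1][1] = 1×1 + 2×2 = 5
Result: [[0, 0], [4, 5]]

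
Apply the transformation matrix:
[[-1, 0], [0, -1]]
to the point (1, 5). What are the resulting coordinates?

Matrix multiplication:
[[-1, 0], [0, -1]] × [1, 5]ᵀ
= [(-1)(1) + (0)(5), (0)(1) + (-1)(5)]ᵀ
= [-1, -5]ᵀ
Result: (-1, -5)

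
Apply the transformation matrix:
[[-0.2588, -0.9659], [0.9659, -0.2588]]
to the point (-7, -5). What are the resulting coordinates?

Matrix multiplication:
[[-0.2588, -0.9659], [0.9659, -0.2588]] × [-7, -5]ᵀ
= [(-0.2588)(-7) + (-0.9659)(-5), (0.9659)(-7) + (-0.2588)(-5)]ᵀ
= [6.6411, -5.4673]ᵀ
Result: (6.6411, -5.4673)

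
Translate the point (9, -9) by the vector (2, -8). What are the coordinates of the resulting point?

Translation by (2, -8) (homogeneous matrix [[1, 0, 2], [0, 1, -8], [0, 0, 1]]):
x' = 9 + 2 = 11
y' = -9 + -8 = -17
Result: (11, -17)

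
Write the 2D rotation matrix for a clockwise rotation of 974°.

Rotation matrix formula: [[cos θ, -sin θ], [sin θ, cos θ]]
A clockwise rotation by 974° is equivalent to a counterclockwise rotation by -974°.
For θ = -974°:
cos(-974°) = -0.2756
sin(-974°) = 0.9613
Result: [[-0.2756, -0.9613], [0.9613, -0.2756]]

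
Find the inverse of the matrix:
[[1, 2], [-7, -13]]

For [[a,b],[c,d]], inverse = (1/det)·[[d,-b],[-c,a]]
det = (1)(-13) - (2)(-7) = -13 - -14 = 1
Inverse = [[-13, -2], [7, 1]]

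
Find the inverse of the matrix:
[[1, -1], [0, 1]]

For [[a,b],[c,d]], inverse = (1/det)·[[d,-b],[-c,a]]
det = (1)(1) - (-1)(0) = 1 - 0 = 1
Inverse = [[1, 1], [0, 1]]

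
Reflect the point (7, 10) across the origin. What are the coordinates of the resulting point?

Reflection across origin: (7, 10) → (-7, -10)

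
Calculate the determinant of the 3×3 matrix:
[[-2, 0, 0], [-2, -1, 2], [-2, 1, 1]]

Expansion along first row:
det = -2·det([[-1,2],[1,1]]) - 0·det([[-2,2],[-2,1]]) + 0·det([[-2,-1],[-2,1]])
    = -2·(-1·1 - 2·1) - 0·(-2·1 - 2·-2) + 0·(-2·1 - -1·-2)
    = -2·-3 - 0·2 + 0·-4
    = 6 + 0 + 0 = 6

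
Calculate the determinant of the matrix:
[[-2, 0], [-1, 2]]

For a 2×2 matrix [[a, b], [c, d]], det = ad - bc
det = (-2)(2) - (0)(-1) = -4 - 0 = -4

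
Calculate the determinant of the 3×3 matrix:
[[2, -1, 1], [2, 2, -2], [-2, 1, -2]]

Expansion along first row:
det = 2·det([[2,-2],[1,-2]]) - -1·det([[2,-2],[-2,-2]]) + 1·det([[2,2],[-2,1]])
    = 2·(2·-2 - -2·1) - -1·(2·-2 - -2·-2) + 1·(2·1 - 2·-2)
    = 2·-2 - -1·-8 + 1·6
    = -4 + -8 + 6 = -6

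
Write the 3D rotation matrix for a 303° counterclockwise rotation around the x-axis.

Rotation matrix for counterclockwise 303° around x-axis:
cos(303°) = 0.5446, sin(303°) = -0.8387
Result: [[1, 0, 0], [0, 0.5446, 0.8387], [0, -0.8387, 0.5446]]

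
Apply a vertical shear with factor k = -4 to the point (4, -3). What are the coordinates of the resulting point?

Shear matrix for vertical shear with factor k = -4:
[[1, 0], [-4, 1]]
Result: (4, -3) → (4, -19)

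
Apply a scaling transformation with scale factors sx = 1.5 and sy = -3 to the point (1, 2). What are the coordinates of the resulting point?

Scaling matrix:
[[1.50, 0], [0, -3]]
Result: (1 × 1.5, 2 × -3) = (1.5, -6)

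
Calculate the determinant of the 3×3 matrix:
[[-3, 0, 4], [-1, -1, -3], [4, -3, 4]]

Expansion along first row:
det = -3·det([[-1,-3],[-3,4]]) - 0·det([[-1,-3],[4,4]]) + 4·det([[-1,-1],[4,-3]])
    = -3·(-1·4 - -3·-3) - 0·(-1·4 - -3·4) + 4·(-1·-3 - -1·4)
    = -3·-13 - 0·8 + 4·7
    = 39 + 0 + 28 = 67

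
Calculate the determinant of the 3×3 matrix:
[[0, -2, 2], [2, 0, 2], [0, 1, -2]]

Expansion along first row:
det = 0·det([[0,2],[1,-2]]) - -2·det([[2,2],[0,-2]]) + 2·det([[2,0],[0,1]])
    = 0·(0·-2 - 2·1) - -2·(2·-2 - 2·0) + 2·(2·1 - 0·0)
    = 0·-2 - -2·-4 + 2·2
    = 0 + -8 + 4 = -4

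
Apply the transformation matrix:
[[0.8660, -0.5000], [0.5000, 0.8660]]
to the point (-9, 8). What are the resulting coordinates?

Matrix multiplication:
[[0.8660, -0.5000], [0.5000, 0.8660]] × [-9, 8]ᵀ
= [(0.8660)(-9) + (-0.5000)(8), (0.5000)(-9) + (0.8660)(8)]ᵀ
= [-11.7940, 2.4280]ᵀ
Result: (-11.7940, 2.4280)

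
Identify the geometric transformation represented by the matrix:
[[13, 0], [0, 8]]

This matrix represents: non-uniform scaling by sx = 13, sy = 8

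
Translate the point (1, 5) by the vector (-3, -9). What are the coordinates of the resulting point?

Translation by (-3, -9) (homogeneous matrix [[1, 0, -3], [0, 1, -9], [0, 0, 1]]):
x' = 1 + -3 = -2
y' = 5 + -9 = -4
Result: (-2, -4)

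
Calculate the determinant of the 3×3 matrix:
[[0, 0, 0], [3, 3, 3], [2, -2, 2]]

Expansion along first row:
det = 0·det([[3,3],[-2,2]]) - 0·det([[3,3],[2,2]]) + 0·det([[3,3],[2,-2]])
    = 0·(3·2 - 3·-2) - 0·(3·2 - 3·2) + 0·(3·-2 - 3·2)
    = 0·12 - 0·0 + 0·-12
    = 0 + 0 + 0 = 0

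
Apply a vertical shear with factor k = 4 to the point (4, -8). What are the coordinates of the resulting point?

Shear matrix for vertical shear with factor k = 4:
[[1, 0], [4, 1]]
Result: (4, -8) → (4, 8)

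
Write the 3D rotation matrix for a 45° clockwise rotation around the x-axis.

Rotation matrix for clockwise 45° around x-axis:
A clockwise rotation by 45° is a counterclockwise rotation by -45°.
cos(-45°) = √2/2, sin(-45°) = -√2/2
Result: [[1, 0, 0], [0, √2/2, √2/2], [0, -√2/2, √2/2]]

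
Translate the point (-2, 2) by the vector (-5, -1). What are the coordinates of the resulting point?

Translation by (-5, -1) (homogeneous matrix [[1, 0, -5], [0, 1, -1], [0, 0, 1]]):
x' = -2 + -5 = -7
y' = 2 + -1 = 1
Result: (-7, 1)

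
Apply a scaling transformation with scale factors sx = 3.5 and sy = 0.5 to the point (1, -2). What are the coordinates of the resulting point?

Scaling matrix:
[[3.50, 0], [0, 0.50]]
Result: (1 × 3.5, -2 × 0.5) = (3.5, -1)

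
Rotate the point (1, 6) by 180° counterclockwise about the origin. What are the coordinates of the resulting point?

Rotation matrix for 180°: [[cos 180°, -sin 180°], [sin 180°, cos 180°]] = [[-1, 0], [0, -1]]
[[-1, 0], [0, -1]] × [1, 6]ᵀ = [-1, -6]ᵀ
Result: (-1, -6)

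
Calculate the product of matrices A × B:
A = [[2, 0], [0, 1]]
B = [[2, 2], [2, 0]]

Matrix multiplication:
C[0][0] = 2×2 + 0×2 = 4
C[0][1] = 2×2 + 0×0 = 4
C[1][0] = 0×2 + 1×2 = 2
C[1][1] = 0×2 + 1×0 = 0
Result: [[4, 4], [2, 0]]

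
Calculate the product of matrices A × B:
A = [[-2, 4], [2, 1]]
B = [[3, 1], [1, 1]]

Matrix multiplication:
C[0][0] = -2×3 + 4×1 = -2
C[0][1] = -2×1 + 4×1 = 2
C[1][0] = 2×3 + 1×1 = 7
C[1][1] = 2×1 + 1×1 = 3
Result: [[-2, 2], [7, 3]]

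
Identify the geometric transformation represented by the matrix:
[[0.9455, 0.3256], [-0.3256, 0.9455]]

This matrix represents: rotation by 341° counterclockwise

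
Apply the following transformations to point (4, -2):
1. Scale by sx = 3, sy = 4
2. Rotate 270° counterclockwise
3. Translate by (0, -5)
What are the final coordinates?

Step 1: Scale → (12, -8)
Step 2: Rotate 270° → (-8, -12)
Step 3: Translate → (-8, -17)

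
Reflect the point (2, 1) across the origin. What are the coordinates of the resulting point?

Reflection across origin: (2, 1) → (-2, -1)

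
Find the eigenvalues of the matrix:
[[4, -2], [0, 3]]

Characteristic equation: det(A - λI) = 0
λ² - (trace)λ + (det) = 0
trace = 4 + 3 = 7, det = (4)(3) - (-2)(0) = 12
λ² - (7)λ + (12) = 0
λ = (7 ± √((7)² - 4·(12))) / 2 = (7 ± √1) / 2
Solving: λ = 3, 4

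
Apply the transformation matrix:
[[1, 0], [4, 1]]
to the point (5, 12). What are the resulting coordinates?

Matrix multiplication:
[[1, 0], [4, 1]] × [5, 12]ᵀ
= [(1)(5) + (0)(12), (4)(5) + (1)(12)]ᵀ
= [5, 32]ᵀ
Result: (5, 32)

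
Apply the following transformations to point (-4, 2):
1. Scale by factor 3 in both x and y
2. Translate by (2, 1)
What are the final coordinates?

Step 1: Scale (-4, 2) by 3 → (-12, 6)
Step 2: Translate by (2, 1) → (-10, 7)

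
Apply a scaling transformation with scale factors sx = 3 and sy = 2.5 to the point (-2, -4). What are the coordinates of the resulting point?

Scaling matrix:
[[3, 0], [0, 2.50]]
Result: (-2 × 3, -4 × 2.5) = (-6, -10)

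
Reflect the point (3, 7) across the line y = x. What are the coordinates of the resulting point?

Reflection across line y = x: (3, 7) → (7, 3)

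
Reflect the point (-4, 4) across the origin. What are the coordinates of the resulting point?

Reflection across origin: (-4, 4) → (4, -4)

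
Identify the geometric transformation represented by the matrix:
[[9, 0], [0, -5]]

This matrix represents: non-uniform scaling by sx = 9, sy = -5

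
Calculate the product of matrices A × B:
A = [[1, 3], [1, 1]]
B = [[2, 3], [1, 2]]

Matrix multiplication:
C[0][0] = 1×2 + 3×1 = 5
C[0][1] = 1×3 + 3×2 = 9
C[1][0] = 1×2 + 1×1 = 3
C[1][1] = 1×3 + 1×2 = 5
Result: [[5, 9], [3, 5]]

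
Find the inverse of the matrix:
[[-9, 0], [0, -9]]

For [[a,b],[c,d]], inverse = (1/det)·[[d,-b],[-c,a]]
det = (-9)(-9) - (0)(0) = 81 - 0 = 81
Inverse = (1/81)·[[-9, 0], [0, -9]]
= [[-1/9, 0], [0, -1/9]]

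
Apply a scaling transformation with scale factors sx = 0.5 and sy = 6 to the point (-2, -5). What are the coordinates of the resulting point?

Scaling matrix:
[[0.50, 0], [0, 6]]
Result: (-2 × 0.5, -5 × 6) = (-1, -30)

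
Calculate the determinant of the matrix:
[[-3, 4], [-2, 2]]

For a 2×2 matrix [[a, b], [c, d]], det = ad - bc
det = (-3)(2) - (4)(-2) = -6 - -8 = 2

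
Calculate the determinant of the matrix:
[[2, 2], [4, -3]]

For a 2×2 matrix [[a, b], [c, d]], det = ad - bc
det = (2)(-3) - (2)(4) = -6 - 8 = -14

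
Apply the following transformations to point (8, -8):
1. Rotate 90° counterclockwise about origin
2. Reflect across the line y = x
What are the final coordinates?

Step 1: Rotate 90° → (8, 8)
Step 2: Reflect across line y = x → (8, 8)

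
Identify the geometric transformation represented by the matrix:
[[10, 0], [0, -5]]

This matrix represents: non-uniform scaling by sx = 10, sy = -5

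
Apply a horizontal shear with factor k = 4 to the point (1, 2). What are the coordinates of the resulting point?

Shear matrix for horizontal shear with factor k = 4:
[[1, 4], [0, 1]]
Result: (1, 2) → (9, 2)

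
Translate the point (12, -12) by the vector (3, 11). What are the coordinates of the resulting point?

Translation by (3, 11) (homogeneous matrix [[1, 0, 3], [0, 1, 11], [0, 0, 1]]):
x' = 12 + 3 = 15
y' = -12 + 11 = -1
Result: (15, -1)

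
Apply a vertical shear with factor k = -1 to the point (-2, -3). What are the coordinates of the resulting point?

Shear matrix for vertical shear with factor k = -1:
[[1, 0], [-1, 1]]
Result: (-2, -3) → (-2, -1)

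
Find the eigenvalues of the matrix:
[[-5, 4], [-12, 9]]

Characteristic equation: det(A - λI) = 0
λ² - (trace)λ + (det) = 0
trace = -5 + 9 = 4, det = (-5)(9) - (4)(-12) = 3
λ² - (4)λ + (3) = 0
λ = (4 ± √((4)² - 4·(3))) / 2 = (4 ± √4) / 2
Solving: λ = 1, 3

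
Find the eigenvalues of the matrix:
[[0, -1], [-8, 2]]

Characteristic equation: det(A - λI) = 0
λ² - (trace)λ + (det) = 0
trace = 0 + 2 = 2, det = (0)(2) - (-1)(-8) = -8
λ² - (2)λ + (-8) = 0
λ = (2 ± √((2)² - 4·(-8))) / 2 = (2 ± √36) / 2
Solving: λ = -2, 4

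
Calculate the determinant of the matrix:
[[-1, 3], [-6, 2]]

For a 2×2 matrix [[a, b], [c, d]], det = ad - bc
det = (-1)(2) - (3)(-6) = -2 - -18 = 16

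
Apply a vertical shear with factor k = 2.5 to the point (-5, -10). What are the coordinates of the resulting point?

Shear matrix for vertical shear with factor k = 2.5:
[[1, 0], [2.50, 1]]
Result: (-5, -10) → (-5, -22.5)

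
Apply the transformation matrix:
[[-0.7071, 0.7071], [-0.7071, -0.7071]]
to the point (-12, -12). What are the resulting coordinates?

Matrix multiplication:
[[-0.7071, 0.7071], [-0.7071, -0.7071]] × [-12, -12]ᵀ
= [(-0.7071)(-12) + (0.7071)(-12), (-0.7071)(-12) + (-0.7071)(-12)]ᵀ
= [0, 16.9704]ᵀ
Result: (0, 16.9704)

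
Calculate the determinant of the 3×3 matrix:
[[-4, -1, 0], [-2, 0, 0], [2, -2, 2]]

Expansion along first row:
det = -4·det([[0,0],[-2,2]]) - -1·det([[-2,0],[2,2]]) + 0·det([[-2,0],[2,-2]])
    = -4·(0·2 - 0·-2) - -1·(-2·2 - 0·2) + 0·(-2·-2 - 0·2)
    = -4·0 - -1·-4 + 0·4
    = 0 + -4 + 0 = -4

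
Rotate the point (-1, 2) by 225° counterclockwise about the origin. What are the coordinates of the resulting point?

Rotation matrix for 225°: [[cos 225°, -sin 225°], [sin 225°, cos 225°]] ≈ [[-0.707107, 0.707107], [-0.707107, -0.707107]]
[[-0.707107, 0.707107], [-0.707107, -0.707107]] × [-1, 2]ᵀ ≈ [2.1213, -0.7071]ᵀ
Result: (2.1213, -0.7071)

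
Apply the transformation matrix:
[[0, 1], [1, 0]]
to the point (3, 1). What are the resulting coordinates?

Matrix multiplication:
[[0, 1], [1, 0]] × [3, 1]ᵀ
= [(0)(3) + (1)(1), (1)(3) + (0)(1)]ᵀ
= [1, 3]ᵀ
Result: (1, 3)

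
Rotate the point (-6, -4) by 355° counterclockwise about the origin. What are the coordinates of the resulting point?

Rotation matrix for 355°: [[cos 355°, -sin 355°], [sin 355°, cos 355°]] ≈ [[0.996195, 0.087156], [-0.087156, 0.996195]]
[[0.996195, 0.087156], [-0.087156, 0.996195]] × [-6, -4]ᵀ ≈ [-6.3258, -3.4618]ᵀ
Result: (-6.3258, -3.4618)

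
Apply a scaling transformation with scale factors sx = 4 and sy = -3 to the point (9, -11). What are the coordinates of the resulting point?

Scaling matrix:
[[4, 0], [0, -3]]
Result: (9 × 4, -11 × -3) = (36, 33)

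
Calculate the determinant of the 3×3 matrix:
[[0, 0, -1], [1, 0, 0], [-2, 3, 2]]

Expansion along first row:
det = 0·det([[0,0],[3,2]]) - 0·det([[1,0],[-2,2]]) + -1·det([[1,0],[-2,3]])
    = 0·(0·2 - 0·3) - 0·(1·2 - 0·-2) + -1·(1·3 - 0·-2)
    = 0·0 - 0·2 + -1·3
    = 0 + 0 + -3 = -3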